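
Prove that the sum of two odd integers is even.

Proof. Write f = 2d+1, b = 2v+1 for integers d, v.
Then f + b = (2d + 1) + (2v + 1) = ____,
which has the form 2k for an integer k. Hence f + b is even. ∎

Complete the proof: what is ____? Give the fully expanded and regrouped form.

2(d + v + 1)

Expanding: (2d + 1) + (2v + 1) = 2d + 2v + 2.
Every term is even; pulling out the factor of 2 gives 2(d + v + 1).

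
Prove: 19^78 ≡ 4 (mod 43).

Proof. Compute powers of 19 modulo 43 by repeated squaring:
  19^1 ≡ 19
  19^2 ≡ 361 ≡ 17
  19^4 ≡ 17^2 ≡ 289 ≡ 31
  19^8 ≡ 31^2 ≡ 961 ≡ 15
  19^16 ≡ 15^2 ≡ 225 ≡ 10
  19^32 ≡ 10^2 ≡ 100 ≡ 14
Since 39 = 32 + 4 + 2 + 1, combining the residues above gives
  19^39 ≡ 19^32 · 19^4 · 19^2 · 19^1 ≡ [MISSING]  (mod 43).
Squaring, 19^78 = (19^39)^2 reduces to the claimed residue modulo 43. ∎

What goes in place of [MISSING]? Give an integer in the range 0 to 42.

2

19^32 · 19^4 · 19^2 · 19^1 ≡ 14 · 31 · 17 · 19 = 140182.
140182 mod 43 = 2, so 19^39 ≡ 2 (mod 43).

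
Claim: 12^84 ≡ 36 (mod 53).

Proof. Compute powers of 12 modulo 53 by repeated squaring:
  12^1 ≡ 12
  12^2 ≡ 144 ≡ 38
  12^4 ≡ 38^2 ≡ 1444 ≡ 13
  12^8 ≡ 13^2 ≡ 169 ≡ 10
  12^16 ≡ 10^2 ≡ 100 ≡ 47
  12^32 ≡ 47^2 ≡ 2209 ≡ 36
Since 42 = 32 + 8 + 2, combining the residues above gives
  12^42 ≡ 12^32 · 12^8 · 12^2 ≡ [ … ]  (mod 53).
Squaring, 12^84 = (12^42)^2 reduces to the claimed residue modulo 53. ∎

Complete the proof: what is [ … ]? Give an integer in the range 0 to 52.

12^32 · 12^8 · 12^2 ≡ 36 · 10 · 38 = 13680.
13680 mod 53 = 6, so 12^42 ≡ 6 (mod 53).

6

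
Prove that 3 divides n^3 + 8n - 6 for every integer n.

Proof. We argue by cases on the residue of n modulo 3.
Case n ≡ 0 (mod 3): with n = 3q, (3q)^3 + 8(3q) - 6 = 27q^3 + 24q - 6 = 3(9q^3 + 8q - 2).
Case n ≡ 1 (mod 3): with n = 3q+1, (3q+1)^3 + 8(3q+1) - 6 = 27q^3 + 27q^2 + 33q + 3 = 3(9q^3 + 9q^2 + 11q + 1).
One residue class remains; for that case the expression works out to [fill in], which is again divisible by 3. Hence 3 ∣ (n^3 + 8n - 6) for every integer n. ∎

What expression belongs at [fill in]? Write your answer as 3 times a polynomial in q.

3(9q^3 + 18q^2 + 20q + 6)

The residues treated are {0, 1}, so the missing case is n ≡ 2 (mod 3); write n = 3q+2.
Then (3q+2)^3 + 8(3q+2) - 6 = 27q^3 + 54q^2 + 60q + 18 = 3(9q^3 + 18q^2 + 20q + 6).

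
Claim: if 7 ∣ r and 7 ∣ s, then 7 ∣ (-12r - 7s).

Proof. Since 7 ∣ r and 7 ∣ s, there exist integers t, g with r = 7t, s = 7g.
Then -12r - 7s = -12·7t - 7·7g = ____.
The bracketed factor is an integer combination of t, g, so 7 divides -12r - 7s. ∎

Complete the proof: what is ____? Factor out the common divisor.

7(-7g - 12t)

Each term has a factor of 7: -12·7t - 7·7g = 7·(-7g - 12t).
Since -7g - 12t is an integer, 7 ∣ (-12r - 7s).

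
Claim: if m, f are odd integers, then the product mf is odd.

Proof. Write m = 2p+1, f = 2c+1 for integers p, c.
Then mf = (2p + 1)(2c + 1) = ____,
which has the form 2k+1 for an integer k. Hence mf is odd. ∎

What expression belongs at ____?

Expanding: (2p + 1)(2c + 1) = 4cp + 2c + 2p + 1.
Every term except the constant is even, so this is 2(2cp + c + p) + 1,
and 2cp + c + p ∈ ℤ gives the required form.

2(2cp + c + p) + 1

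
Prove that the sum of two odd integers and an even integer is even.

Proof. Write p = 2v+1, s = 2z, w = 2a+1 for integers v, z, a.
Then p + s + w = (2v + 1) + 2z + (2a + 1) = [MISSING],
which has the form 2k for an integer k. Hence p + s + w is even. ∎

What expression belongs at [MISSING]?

2(a + v + z + 1)

Expanding: (2v + 1) + 2z + (2a + 1) = 2a + 2v + 2z + 2.
Every term is even; pulling out the factor of 2 gives 2(a + v + z + 1).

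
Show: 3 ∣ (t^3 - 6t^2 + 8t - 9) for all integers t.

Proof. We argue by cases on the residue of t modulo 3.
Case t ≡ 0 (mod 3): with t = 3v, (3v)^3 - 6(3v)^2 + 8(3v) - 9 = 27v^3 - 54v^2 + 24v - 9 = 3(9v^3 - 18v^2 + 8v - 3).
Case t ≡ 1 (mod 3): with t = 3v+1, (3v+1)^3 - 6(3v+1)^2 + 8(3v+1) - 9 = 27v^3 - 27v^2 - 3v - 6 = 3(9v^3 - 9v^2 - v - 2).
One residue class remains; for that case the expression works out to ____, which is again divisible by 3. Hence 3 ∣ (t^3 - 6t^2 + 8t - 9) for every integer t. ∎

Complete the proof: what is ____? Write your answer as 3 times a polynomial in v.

3(9v^3 - 4v - 3)

Only t ≡ 2 (mod 3) is unaccounted for. Put t = 3v+2:
(3v+2)^3 - 6(3v+2)^2 + 8(3v+2) - 9 expands to 27v^3 - 12v - 9,
and factoring out 3 leaves 3(9v^3 - 4v - 3).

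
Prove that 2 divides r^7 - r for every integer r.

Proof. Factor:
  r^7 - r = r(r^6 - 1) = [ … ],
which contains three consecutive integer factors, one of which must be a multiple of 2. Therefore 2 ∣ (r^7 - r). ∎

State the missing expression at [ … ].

(r - 1)r(r + 1)(r^4 + r^2 + 1)

r^6 - 1 = (r^2 - 1)(r^4 + r^2 + 1), and r^2 - 1 = (r-1)(r+1).
So r(r^6 - 1) = (r - 1)r(r + 1)(r^4 + r^2 + 1).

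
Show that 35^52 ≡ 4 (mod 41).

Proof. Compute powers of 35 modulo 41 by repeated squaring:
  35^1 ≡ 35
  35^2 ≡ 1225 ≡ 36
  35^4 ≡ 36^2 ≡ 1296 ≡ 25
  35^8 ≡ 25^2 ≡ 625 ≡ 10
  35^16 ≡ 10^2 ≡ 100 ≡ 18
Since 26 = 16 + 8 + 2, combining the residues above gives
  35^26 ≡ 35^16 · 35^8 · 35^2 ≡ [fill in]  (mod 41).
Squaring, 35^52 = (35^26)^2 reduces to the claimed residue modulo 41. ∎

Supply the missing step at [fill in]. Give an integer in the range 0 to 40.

35^16 · 35^8 · 35^2 ≡ 18 · 10 · 36 = 6480.
6480 mod 41 = 2, so 35^26 ≡ 2 (mod 41).

2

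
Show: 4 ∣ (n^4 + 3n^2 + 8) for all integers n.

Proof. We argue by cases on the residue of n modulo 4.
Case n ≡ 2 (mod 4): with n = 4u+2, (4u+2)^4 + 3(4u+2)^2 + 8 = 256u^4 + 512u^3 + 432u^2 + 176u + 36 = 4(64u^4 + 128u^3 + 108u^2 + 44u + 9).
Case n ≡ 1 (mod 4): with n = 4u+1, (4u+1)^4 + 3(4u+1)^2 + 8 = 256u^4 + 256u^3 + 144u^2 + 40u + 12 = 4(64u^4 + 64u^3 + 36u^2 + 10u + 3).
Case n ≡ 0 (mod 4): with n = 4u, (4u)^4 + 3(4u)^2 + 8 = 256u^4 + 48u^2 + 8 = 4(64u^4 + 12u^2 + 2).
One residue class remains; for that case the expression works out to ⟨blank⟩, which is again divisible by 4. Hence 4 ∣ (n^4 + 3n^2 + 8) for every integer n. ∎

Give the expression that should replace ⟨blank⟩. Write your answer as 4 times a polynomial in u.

The residues treated are {2, 1, 0}, so the missing case is n ≡ 3 (mod 4); write n = 4u+3.
Then (4u+3)^4 + 3(4u+3)^2 + 8 = 256u^4 + 768u^3 + 912u^2 + 504u + 116 = 4(64u^4 + 192u^3 + 228u^2 + 126u + 29).

4(64u^4 + 192u^3 + 228u^2 + 126u + 29)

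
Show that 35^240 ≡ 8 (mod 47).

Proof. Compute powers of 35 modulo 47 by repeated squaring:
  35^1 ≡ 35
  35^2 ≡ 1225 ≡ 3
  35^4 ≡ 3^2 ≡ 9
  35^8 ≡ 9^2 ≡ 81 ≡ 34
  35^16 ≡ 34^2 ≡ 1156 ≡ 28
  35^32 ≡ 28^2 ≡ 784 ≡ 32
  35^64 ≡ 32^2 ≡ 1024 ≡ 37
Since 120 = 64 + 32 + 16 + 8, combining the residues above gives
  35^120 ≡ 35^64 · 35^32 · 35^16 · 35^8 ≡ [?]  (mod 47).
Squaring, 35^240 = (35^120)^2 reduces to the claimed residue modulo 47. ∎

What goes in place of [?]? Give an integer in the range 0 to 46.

35^64 · 35^32 · 35^16 · 35^8 ≡ 37 · 32 · 28 · 34 = 1127168.
1127168 mod 47 = 14, so 35^120 ≡ 14 (mod 47).

14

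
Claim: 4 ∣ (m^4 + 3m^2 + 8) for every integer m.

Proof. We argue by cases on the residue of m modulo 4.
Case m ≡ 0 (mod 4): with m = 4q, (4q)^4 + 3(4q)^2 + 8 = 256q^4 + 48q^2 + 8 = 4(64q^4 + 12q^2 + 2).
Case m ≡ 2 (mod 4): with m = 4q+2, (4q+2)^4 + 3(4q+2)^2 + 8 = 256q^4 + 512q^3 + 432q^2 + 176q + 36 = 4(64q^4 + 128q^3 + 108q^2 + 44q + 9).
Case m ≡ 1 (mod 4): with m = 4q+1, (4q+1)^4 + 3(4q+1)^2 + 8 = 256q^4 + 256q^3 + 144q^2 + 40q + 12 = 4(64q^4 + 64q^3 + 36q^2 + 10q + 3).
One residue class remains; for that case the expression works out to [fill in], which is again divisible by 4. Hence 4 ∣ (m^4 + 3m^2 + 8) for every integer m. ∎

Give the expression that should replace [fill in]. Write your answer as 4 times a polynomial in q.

The residues treated are {0, 2, 1}, so the missing case is m ≡ 3 (mod 4); write m = 4q+3.
Then (4q+3)^4 + 3(4q+3)^2 + 8 = 256q^4 + 768q^3 + 912q^2 + 504q + 116 = 4(64q^4 + 192q^3 + 228q^2 + 126q + 29).

4(64q^4 + 192q^3 + 228q^2 + 126q + 29)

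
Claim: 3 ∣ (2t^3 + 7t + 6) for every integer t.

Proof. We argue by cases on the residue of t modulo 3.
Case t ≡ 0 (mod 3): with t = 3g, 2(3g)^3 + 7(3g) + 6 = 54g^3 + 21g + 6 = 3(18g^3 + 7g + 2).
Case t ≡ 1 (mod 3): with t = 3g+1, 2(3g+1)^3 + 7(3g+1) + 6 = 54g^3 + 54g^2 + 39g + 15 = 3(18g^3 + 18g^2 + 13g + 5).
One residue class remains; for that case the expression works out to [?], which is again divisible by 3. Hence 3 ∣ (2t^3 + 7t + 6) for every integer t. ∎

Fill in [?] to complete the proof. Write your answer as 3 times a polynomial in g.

Only t ≡ 2 (mod 3) is unaccounted for. Put t = 3g+2:
2(3g+2)^3 + 7(3g+2) + 6 expands to 54g^3 + 108g^2 + 93g + 36,
and factoring out 3 leaves 3(18g^3 + 36g^2 + 31g + 12).

3(18g^3 + 36g^2 + 31g + 12)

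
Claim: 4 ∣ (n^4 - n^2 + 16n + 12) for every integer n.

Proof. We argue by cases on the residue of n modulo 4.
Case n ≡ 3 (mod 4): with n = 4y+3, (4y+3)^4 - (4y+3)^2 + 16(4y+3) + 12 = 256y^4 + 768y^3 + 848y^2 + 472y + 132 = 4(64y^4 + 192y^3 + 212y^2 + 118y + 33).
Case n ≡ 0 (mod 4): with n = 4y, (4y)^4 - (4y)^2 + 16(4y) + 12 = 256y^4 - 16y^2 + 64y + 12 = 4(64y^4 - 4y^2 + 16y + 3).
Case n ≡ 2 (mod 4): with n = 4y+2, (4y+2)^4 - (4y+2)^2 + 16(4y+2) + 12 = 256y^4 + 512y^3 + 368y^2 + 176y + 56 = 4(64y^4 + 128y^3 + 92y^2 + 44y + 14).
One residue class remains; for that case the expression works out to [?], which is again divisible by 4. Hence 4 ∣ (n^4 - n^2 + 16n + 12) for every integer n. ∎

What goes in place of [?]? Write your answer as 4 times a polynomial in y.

4(64y^4 + 64y^3 + 20y^2 + 18y + 7)

Only n ≡ 1 (mod 4) is unaccounted for. Put n = 4y+1:
(4y+1)^4 - (4y+1)^2 + 16(4y+1) + 12 expands to 256y^4 + 256y^3 + 80y^2 + 72y + 28,
and factoring out 4 leaves 4(64y^4 + 64y^3 + 20y^2 + 18y + 7).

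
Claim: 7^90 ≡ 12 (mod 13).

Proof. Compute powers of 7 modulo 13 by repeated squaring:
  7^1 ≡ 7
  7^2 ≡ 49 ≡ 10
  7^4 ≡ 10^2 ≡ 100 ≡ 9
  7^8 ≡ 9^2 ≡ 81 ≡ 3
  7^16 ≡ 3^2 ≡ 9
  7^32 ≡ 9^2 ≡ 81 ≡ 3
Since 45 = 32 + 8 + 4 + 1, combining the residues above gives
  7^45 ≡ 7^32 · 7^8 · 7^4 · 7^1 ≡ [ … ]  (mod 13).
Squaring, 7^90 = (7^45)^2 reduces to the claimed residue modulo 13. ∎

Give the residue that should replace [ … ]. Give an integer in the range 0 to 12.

8

7^32 · 7^8 · 7^4 · 7^1 ≡ 3 · 3 · 9 · 7 = 567.
567 mod 13 = 8, so 7^45 ≡ 8 (mod 13).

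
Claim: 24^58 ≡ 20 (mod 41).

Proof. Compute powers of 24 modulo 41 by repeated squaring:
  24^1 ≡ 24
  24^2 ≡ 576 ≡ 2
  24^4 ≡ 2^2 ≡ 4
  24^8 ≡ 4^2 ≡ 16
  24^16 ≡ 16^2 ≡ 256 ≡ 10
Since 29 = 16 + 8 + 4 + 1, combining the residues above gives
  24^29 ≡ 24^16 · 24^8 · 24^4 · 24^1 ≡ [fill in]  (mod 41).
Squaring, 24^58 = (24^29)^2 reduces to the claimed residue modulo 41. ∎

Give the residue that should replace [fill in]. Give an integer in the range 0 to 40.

26

24^16 · 24^8 · 24^4 · 24^1 ≡ 10 · 16 · 4 · 24 = 15360.
15360 mod 41 = 26, so 24^29 ≡ 26 (mod 41).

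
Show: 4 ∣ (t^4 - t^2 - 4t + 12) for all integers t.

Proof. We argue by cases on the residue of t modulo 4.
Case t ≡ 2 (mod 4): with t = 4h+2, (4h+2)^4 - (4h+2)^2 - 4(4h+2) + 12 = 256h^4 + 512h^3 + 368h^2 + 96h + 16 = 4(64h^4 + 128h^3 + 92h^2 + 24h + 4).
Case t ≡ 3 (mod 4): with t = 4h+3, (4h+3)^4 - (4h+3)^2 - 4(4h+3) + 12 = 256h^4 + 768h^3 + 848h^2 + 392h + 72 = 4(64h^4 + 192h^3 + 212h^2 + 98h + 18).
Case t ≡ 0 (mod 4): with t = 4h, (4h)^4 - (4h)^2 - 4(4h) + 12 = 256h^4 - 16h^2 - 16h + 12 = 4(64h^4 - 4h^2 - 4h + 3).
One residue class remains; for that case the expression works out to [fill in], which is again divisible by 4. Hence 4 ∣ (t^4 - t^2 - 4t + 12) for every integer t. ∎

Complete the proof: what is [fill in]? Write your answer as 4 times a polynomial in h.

4(64h^4 + 64h^3 + 20h^2 - 2h + 2)

The residues treated are {2, 3, 0}, so the missing case is t ≡ 1 (mod 4); write t = 4h+1.
Then (4h+1)^4 - (4h+1)^2 - 4(4h+1) + 12 = 256h^4 + 256h^3 + 80h^2 - 8h + 8 = 4(64h^4 + 64h^3 + 20h^2 - 2h + 2).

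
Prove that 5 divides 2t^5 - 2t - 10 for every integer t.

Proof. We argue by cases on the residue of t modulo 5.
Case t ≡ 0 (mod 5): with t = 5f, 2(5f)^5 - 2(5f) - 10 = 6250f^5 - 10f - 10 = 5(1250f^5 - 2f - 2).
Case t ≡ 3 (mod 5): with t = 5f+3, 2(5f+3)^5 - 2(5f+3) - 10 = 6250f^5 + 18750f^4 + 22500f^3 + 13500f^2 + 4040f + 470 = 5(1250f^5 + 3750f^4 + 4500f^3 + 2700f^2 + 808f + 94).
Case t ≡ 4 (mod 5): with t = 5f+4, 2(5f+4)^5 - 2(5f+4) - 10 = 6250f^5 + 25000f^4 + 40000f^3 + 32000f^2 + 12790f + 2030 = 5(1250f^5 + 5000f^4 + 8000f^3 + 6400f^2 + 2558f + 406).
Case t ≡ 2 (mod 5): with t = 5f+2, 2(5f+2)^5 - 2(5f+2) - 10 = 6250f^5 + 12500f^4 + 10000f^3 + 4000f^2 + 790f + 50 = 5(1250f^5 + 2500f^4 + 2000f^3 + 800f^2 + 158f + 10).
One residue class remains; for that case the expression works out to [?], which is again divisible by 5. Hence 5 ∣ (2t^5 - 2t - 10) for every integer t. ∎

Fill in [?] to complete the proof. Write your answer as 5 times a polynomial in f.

5(1250f^5 + 1250f^4 + 500f^3 + 100f^2 + 8f - 2)

The residues treated are {0, 3, 4, 2}, so the missing case is t ≡ 1 (mod 5); write t = 5f+1.
Then 2(5f+1)^5 - 2(5f+1) - 10 = 6250f^5 + 6250f^4 + 2500f^3 + 500f^2 + 40f - 10 = 5(1250f^5 + 1250f^4 + 500f^3 + 100f^2 + 8f - 2).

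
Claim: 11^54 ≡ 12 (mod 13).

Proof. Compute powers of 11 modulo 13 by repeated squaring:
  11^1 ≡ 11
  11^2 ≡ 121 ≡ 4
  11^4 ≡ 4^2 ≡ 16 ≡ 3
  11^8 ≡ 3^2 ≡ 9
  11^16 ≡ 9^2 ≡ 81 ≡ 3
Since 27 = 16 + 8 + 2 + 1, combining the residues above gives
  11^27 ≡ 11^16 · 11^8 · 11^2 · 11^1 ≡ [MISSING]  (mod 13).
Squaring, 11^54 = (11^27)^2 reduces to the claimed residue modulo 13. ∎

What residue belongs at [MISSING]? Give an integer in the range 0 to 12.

Multiply the listed residues: 3 · 9 · 4 · 11 = 27 → 108 → 1188.
Reducing modulo 13: 1188 = 91·13 + 5, so 11^27 ≡ 5.

5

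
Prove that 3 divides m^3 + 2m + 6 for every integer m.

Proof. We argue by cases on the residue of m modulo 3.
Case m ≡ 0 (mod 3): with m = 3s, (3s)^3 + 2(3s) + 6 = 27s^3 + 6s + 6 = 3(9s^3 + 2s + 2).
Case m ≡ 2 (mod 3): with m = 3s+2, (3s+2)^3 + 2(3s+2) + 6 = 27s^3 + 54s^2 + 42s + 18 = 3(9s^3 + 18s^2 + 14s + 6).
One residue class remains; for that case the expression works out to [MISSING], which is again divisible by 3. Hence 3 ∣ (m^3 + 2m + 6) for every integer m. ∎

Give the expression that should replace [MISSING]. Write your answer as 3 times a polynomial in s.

3(9s^3 + 9s^2 + 5s + 3)

The residues treated are {0, 2}, so the missing case is m ≡ 1 (mod 3); write m = 3s+1.
Then (3s+1)^3 + 2(3s+1) + 6 = 27s^3 + 27s^2 + 15s + 9 = 3(9s^3 + 9s^2 + 5s + 3).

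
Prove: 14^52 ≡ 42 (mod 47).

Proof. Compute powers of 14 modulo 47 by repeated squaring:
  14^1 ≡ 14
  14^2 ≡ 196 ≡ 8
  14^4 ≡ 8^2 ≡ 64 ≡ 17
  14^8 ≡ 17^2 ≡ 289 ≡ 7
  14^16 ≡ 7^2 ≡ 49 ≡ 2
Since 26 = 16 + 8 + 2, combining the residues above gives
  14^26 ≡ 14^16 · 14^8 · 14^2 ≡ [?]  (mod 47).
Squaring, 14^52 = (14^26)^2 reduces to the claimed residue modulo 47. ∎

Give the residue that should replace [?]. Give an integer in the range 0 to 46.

14^16 · 14^8 · 14^2 ≡ 2 · 7 · 8 = 112.
112 mod 47 = 18, so 14^26 ≡ 18 (mod 47).

18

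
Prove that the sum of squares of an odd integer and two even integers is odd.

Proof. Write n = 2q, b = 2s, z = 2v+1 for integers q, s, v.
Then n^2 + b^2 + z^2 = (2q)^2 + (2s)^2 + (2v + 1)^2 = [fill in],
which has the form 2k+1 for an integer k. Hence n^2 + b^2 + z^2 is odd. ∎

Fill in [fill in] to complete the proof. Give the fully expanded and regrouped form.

(2q)^2 + (2s)^2 + (2v + 1)^2 = 4q^2 + 4s^2 + 4v^2 + 4v + 1
= 2(2q^2 + 2s^2 + 2v^2 + 2v) + 1.
Since 2q^2 + 2s^2 + 2v^2 + 2v is an integer, the sum of squares is of the form 2k+1 for an integer k.

2(2q^2 + 2s^2 + 2v^2 + 2v) + 1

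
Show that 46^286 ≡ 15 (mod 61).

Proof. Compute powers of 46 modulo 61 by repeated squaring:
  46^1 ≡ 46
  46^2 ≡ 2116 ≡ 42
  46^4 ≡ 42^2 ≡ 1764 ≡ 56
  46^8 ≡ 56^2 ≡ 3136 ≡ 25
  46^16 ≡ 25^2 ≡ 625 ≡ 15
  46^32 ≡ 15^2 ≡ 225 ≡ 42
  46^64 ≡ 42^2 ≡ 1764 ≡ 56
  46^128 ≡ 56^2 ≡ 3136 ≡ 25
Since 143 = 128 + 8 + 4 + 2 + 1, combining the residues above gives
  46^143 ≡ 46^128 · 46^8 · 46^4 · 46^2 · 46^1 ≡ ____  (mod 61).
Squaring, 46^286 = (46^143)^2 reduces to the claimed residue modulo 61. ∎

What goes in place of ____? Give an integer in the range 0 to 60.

Multiply the listed residues: 25 · 25 · 56 · 42 · 46 = 625 → 35000 → 1470000 → 67620000.
Reducing modulo 61: 67620000 = 1108524·61 + 36, so 46^143 ≡ 36.

36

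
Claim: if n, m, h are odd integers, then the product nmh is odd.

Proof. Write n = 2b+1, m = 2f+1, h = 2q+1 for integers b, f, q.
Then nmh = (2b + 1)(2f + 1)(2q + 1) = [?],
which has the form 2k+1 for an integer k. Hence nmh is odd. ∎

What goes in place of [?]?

Expanding: (2b + 1)(2f + 1)(2q + 1) = 8bfq + 4bf + 4bq + 2b + 4fq + 2f + 2q + 1.
Every term except the constant is even, so this is 2(4bfq + 2bf + 2bq + b + 2fq + f + q) + 1,
and 4bfq + 2bf + 2bq + b + 2fq + f + q ∈ ℤ gives the required form.

2(4bfq + 2bf + 2bq + b + 2fq + f + q) + 1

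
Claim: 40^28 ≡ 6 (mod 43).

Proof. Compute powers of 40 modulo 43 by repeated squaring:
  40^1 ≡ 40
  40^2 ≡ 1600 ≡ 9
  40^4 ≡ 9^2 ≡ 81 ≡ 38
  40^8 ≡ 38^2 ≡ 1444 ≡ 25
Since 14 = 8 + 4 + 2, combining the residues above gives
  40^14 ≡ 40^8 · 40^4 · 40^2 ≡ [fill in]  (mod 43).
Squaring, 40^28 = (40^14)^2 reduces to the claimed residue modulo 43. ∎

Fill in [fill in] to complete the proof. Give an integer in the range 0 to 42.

36

40^8 · 40^4 · 40^2 ≡ 25 · 38 · 9 = 8550.
8550 mod 43 = 36, so 40^14 ≡ 36 (mod 43).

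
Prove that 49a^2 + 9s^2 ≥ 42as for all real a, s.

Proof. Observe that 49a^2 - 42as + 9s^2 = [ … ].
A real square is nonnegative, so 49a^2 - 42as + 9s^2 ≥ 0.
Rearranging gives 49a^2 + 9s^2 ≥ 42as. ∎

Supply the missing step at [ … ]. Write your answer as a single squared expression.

49a^2 - 42as + 9s^2 is a perfect-square trinomial: the outer terms are (7a)^2 and (3s)^2, and the cross term is -2·7a·3s.
So 49a^2 - 42as + 9s^2 = (7a - 3s)^2 ≥ 0.

(7a - 3s)^2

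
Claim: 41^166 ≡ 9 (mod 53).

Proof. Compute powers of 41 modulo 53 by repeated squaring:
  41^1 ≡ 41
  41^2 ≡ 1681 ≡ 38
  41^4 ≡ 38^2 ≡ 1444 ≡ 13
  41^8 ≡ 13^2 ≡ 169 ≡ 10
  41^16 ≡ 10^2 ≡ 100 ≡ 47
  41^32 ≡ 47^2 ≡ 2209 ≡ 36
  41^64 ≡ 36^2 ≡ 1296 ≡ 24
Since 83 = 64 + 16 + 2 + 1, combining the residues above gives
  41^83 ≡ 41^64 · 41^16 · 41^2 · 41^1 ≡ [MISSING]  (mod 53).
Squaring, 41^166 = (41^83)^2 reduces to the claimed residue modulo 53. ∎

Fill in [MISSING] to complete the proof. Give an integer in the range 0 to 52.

50

Multiply the listed residues: 24 · 47 · 38 · 41 = 1128 → 42864 → 1757424.
Reducing modulo 53: 1757424 = 33158·53 + 50, so 41^83 ≡ 50.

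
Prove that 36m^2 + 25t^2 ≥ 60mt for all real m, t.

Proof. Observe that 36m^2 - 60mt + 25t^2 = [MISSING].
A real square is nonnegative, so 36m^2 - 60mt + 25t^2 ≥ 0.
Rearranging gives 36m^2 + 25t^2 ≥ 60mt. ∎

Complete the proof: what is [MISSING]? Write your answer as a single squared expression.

36m^2 - 60mt + 25t^2 is a perfect-square trinomial: the outer terms are (6m)^2 and (5t)^2, and the cross term is -2·6m·5t.
So 36m^2 - 60mt + 25t^2 = (6m - 5t)^2 ≥ 0.

(6m - 5t)^2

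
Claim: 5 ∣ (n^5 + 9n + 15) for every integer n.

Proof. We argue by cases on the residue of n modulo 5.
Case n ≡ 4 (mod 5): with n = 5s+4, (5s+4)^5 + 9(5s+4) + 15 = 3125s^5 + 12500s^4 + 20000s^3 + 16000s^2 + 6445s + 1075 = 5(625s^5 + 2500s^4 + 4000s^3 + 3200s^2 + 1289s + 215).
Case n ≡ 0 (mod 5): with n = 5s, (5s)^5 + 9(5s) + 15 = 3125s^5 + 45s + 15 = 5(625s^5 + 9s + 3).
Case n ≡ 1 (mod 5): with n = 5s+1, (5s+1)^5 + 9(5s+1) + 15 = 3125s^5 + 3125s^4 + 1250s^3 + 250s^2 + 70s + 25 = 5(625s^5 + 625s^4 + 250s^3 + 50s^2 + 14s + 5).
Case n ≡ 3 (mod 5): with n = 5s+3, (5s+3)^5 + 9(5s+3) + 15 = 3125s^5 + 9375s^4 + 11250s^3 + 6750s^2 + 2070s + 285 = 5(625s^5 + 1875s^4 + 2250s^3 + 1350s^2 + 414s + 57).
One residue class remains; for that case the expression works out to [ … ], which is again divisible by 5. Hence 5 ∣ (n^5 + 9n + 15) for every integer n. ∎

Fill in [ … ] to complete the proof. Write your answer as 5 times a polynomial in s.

5(625s^5 + 1250s^4 + 1000s^3 + 400s^2 + 89s + 13)

Only n ≡ 2 (mod 5) is unaccounted for. Put n = 5s+2:
(5s+2)^5 + 9(5s+2) + 15 expands to 3125s^5 + 6250s^4 + 5000s^3 + 2000s^2 + 445s + 65,
and factoring out 5 leaves 5(625s^5 + 1250s^4 + 1000s^3 + 400s^2 + 89s + 13).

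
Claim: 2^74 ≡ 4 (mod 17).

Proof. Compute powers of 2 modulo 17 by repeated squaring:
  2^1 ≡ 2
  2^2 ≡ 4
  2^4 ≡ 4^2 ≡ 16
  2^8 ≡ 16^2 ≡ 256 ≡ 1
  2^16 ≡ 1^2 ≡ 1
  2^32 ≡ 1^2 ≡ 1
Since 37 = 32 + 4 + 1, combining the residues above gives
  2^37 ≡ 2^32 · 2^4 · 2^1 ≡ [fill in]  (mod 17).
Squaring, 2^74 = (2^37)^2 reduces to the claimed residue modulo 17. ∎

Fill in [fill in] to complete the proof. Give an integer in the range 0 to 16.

2^32 · 2^4 · 2^1 ≡ 1 · 16 · 2 = 32.
32 mod 17 = 15, so 2^37 ≡ 15 (mod 17).

15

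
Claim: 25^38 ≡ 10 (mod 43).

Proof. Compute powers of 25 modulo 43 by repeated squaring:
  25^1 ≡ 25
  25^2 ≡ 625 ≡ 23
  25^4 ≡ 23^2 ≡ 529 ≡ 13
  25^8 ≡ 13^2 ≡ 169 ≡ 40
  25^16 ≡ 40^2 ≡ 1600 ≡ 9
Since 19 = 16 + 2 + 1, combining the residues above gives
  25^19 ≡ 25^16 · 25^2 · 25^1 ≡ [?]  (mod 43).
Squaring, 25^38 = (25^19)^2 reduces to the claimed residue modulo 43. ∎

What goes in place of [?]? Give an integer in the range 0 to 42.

15

25^16 · 25^2 · 25^1 ≡ 9 · 23 · 25 = 5175.
5175 mod 43 = 15, so 25^19 ≡ 15 (mod 43).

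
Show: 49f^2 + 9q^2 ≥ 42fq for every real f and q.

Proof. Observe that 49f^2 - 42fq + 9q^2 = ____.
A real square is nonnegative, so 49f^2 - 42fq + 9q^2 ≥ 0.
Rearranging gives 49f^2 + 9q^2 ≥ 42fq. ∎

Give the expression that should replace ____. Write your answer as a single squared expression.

(7f - 3q)^2

The leading and trailing coefficients are 7^2 and 3^2, and 42 = 2·7·3, so the trinomial is (7f - 3q)^2.
Hence 49f^2 - 42fq + 9q^2 ≥ 0.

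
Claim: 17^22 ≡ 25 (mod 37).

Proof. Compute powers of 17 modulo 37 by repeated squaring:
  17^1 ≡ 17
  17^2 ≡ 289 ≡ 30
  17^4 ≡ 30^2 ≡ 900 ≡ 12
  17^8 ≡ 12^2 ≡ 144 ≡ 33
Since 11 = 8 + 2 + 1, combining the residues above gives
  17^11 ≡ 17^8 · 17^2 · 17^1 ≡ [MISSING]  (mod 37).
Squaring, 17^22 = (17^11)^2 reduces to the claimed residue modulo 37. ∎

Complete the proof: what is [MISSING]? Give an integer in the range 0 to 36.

32

17^8 · 17^2 · 17^1 ≡ 33 · 30 · 17 = 16830.
16830 mod 37 = 32, so 17^11 ≡ 32 (mod 37).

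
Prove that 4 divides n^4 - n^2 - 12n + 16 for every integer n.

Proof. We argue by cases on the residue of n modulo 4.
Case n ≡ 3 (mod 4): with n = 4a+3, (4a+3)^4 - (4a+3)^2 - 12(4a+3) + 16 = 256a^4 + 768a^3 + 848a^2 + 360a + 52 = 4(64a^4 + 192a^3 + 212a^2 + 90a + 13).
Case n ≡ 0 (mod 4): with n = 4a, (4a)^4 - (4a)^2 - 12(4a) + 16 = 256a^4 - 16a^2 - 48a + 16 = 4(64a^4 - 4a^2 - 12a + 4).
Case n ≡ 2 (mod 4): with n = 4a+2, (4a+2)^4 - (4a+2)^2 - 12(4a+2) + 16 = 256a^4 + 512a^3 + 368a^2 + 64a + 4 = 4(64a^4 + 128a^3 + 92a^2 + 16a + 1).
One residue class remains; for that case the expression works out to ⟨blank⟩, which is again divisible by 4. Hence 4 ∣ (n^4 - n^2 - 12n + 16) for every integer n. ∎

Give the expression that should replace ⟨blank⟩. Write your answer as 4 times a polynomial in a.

4(64a^4 + 64a^3 + 20a^2 - 10a + 1)

Only n ≡ 1 (mod 4) is unaccounted for. Put n = 4a+1:
(4a+1)^4 - (4a+1)^2 - 12(4a+1) + 16 expands to 256a^4 + 256a^3 + 80a^2 - 40a + 4,
and factoring out 4 leaves 4(64a^4 + 64a^3 + 20a^2 - 10a + 1).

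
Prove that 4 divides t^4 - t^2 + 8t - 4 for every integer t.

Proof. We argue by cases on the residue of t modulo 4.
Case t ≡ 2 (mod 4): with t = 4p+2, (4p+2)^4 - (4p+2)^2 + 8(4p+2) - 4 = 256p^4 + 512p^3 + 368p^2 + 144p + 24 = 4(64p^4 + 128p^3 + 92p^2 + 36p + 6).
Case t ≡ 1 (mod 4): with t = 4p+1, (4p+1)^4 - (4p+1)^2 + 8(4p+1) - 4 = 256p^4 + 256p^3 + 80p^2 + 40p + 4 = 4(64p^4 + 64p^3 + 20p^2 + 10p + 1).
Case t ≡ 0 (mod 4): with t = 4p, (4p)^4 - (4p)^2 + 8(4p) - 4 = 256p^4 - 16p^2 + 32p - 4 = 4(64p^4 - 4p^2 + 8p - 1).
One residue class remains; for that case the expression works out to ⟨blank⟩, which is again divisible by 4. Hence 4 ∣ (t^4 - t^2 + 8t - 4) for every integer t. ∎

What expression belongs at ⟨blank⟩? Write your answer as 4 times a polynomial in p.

4(64p^4 + 192p^3 + 212p^2 + 110p + 23)

The residues treated are {2, 1, 0}, so the missing case is t ≡ 3 (mod 4); write t = 4p+3.
Then (4p+3)^4 - (4p+3)^2 + 8(4p+3) - 4 = 256p^4 + 768p^3 + 848p^2 + 440p + 92 = 4(64p^4 + 192p^3 + 212p^2 + 110p + 23).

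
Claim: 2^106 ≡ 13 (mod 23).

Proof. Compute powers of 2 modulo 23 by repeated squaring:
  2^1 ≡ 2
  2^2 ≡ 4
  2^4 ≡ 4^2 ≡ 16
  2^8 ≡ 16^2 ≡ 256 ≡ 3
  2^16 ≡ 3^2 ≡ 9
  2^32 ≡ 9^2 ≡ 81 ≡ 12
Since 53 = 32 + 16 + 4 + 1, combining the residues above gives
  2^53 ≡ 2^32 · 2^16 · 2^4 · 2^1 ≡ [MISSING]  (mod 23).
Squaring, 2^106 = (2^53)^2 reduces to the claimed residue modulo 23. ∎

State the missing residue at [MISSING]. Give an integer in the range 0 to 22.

Multiply the listed residues: 12 · 9 · 16 · 2 = 108 → 1728 → 3456.
Reducing modulo 23: 3456 = 150·23 + 6, so 2^53 ≡ 6.

6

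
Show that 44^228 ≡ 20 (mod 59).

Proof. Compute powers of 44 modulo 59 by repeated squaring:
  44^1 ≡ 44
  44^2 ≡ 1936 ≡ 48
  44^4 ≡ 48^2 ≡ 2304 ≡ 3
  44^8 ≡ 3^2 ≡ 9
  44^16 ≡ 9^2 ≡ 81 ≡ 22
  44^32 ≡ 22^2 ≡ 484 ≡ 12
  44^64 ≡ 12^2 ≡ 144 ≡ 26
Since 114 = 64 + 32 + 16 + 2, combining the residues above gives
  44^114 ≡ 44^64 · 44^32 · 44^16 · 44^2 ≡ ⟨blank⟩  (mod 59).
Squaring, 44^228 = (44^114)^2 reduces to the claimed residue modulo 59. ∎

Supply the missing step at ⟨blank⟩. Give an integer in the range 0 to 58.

16

Multiply the listed residues: 26 · 12 · 22 · 48 = 312 → 6864 → 329472.
Reducing modulo 59: 329472 = 5584·59 + 16, so 44^114 ≡ 16.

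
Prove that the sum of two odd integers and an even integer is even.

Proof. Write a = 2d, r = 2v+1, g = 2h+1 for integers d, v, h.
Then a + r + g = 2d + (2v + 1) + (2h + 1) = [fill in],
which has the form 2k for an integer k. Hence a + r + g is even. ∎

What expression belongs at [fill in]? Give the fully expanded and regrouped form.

Expanding: 2d + (2v + 1) + (2h + 1) = 2d + 2h + 2v + 2.
Every term is even; pulling out the factor of 2 gives 2(d + h + v + 1).

2(d + h + v + 1)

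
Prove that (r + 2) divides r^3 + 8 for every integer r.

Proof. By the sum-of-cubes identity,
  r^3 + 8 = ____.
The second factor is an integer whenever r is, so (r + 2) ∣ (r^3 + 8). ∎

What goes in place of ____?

(r + 2)(r^2 - 2r + 4)

a^3 + b^3 = (a + b)(a^2 - ab + b^2). With a = r, b = 2:
r^3 + 8 = (r + 2)(r^2 - 2r + 4).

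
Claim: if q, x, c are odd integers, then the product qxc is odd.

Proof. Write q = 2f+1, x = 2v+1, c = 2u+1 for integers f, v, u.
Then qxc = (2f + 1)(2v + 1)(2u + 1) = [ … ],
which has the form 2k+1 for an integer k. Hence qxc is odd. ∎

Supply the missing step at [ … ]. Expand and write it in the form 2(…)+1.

(2f + 1)(2v + 1)(2u + 1) = 8fuv + 4fu + 4fv + 2f + 4uv + 2u + 2v + 1
= 2(4fuv + 2fu + 2fv + f + 2uv + u + v) + 1.
Since 4fuv + 2fu + 2fv + f + 2uv + u + v is an integer, the product is of the form 2k+1 for an integer k.

2(4fuv + 2fu + 2fv + f + 2uv + u + v) + 1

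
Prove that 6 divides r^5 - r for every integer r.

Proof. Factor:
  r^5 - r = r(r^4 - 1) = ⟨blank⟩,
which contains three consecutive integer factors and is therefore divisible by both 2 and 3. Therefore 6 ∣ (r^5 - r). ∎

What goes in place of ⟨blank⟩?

r^4 - 1 = (r^2 - 1)(r^2 + 1), and r^2 - 1 = (r-1)(r+1).
So r(r^4 - 1) = (r - 1)r(r + 1)(r^2 + 1).

(r - 1)r(r + 1)(r^2 + 1)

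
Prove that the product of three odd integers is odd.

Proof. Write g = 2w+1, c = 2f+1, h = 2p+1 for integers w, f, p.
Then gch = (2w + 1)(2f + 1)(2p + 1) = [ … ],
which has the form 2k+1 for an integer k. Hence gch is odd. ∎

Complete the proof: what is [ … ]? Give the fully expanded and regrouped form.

2(4fpw + 2fp + 2fw + f + 2pw + p + w) + 1

Expanding: (2w + 1)(2f + 1)(2p + 1) = 8fpw + 4fp + 4fw + 2f + 4pw + 2p + 2w + 1.
Every term except the constant is even, so this is 2(4fpw + 2fp + 2fw + f + 2pw + p + w) + 1,
and 4fpw + 2fp + 2fw + f + 2pw + p + w ∈ ℤ gives the required form.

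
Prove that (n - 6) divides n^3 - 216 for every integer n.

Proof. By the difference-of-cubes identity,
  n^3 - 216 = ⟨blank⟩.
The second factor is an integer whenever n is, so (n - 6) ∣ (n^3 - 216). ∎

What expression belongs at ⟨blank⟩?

Polynomial division of n^3 - 216 by n - 6 leaves remainder 0 and quotient n^2 + 6n + 36.
Hence n^3 - 216 = (n - 6)(n^2 + 6n + 36).

(n - 6)(n^2 + 6n + 36)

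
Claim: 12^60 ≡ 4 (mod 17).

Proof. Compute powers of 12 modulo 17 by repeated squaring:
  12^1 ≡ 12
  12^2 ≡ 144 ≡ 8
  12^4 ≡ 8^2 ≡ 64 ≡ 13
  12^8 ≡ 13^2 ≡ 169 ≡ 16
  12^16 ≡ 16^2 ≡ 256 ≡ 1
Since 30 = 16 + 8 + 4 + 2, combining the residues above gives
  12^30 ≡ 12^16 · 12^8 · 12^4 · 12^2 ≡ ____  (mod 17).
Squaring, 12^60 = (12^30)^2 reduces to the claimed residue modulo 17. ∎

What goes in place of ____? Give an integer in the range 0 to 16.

Multiply the listed residues: 1 · 16 · 13 · 8 = 16 → 208 → 1664.
Reducing modulo 17: 1664 = 97·17 + 15, so 12^30 ≡ 15.

15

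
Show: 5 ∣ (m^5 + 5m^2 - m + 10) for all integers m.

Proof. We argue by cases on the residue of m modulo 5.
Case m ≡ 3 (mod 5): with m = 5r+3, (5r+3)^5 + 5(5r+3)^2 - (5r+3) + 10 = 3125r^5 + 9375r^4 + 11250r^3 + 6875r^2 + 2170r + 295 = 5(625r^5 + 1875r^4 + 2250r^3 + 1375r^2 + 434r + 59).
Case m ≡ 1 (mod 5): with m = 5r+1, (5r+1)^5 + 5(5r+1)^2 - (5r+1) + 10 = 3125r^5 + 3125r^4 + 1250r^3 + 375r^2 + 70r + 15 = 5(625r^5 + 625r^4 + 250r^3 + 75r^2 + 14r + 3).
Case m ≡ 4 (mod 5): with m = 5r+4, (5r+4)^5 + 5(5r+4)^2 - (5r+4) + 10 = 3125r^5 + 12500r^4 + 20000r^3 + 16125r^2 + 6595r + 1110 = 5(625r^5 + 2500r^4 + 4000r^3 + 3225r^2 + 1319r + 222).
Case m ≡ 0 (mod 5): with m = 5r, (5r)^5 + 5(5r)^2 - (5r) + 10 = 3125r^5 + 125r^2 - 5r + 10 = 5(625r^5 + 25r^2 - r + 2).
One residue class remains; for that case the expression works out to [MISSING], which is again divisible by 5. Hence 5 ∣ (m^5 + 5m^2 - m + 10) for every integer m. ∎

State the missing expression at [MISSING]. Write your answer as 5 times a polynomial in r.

5(625r^5 + 1250r^4 + 1000r^3 + 425r^2 + 99r + 12)

The residues treated are {3, 1, 4, 0}, so the missing case is m ≡ 2 (mod 5); write m = 5r+2.
Then (5r+2)^5 + 5(5r+2)^2 - (5r+2) + 10 = 3125r^5 + 6250r^4 + 5000r^3 + 2125r^2 + 495r + 60 = 5(625r^5 + 1250r^4 + 1000r^3 + 425r^2 + 99r + 12).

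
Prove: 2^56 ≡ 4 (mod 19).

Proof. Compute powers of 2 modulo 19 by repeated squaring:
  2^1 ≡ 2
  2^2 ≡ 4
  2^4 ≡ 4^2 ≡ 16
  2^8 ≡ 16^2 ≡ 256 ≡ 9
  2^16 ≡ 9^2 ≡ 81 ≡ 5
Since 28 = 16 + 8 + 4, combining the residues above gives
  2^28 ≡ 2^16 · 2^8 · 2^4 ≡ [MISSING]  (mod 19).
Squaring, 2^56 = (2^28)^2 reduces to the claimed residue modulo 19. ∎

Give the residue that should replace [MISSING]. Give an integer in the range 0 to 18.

17

Multiply the listed residues: 5 · 9 · 16 = 45 → 720.
Reducing modulo 19: 720 = 37·19 + 17, so 2^28 ≡ 17.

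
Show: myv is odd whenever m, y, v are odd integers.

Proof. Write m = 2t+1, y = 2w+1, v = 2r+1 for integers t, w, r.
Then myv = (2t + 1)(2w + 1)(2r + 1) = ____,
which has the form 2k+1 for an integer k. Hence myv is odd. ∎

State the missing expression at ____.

Expanding: (2t + 1)(2w + 1)(2r + 1) = 8rtw + 4rt + 4rw + 2r + 4tw + 2t + 2w + 1.
Every term except the constant is even, so this is 2(4rtw + 2rt + 2rw + r + 2tw + t + w) + 1,
and 4rtw + 2rt + 2rw + r + 2tw + t + w ∈ ℤ gives the required form.

2(4rtw + 2rt + 2rw + r + 2tw + t + w) + 1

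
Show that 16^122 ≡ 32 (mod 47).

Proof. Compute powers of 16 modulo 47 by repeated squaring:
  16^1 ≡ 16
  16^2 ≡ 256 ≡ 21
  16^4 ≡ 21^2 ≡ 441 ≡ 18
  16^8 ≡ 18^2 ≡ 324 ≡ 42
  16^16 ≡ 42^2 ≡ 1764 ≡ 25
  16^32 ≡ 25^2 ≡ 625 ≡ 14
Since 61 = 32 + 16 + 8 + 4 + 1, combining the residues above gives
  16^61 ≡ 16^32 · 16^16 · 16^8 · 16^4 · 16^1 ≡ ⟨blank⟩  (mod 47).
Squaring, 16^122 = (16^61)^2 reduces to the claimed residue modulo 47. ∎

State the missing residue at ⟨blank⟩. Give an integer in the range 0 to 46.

Multiply the listed residues: 14 · 25 · 42 · 18 · 16 = 350 → 14700 → 264600 → 4233600.
Reducing modulo 47: 4233600 = 90076·47 + 28, so 16^61 ≡ 28.

28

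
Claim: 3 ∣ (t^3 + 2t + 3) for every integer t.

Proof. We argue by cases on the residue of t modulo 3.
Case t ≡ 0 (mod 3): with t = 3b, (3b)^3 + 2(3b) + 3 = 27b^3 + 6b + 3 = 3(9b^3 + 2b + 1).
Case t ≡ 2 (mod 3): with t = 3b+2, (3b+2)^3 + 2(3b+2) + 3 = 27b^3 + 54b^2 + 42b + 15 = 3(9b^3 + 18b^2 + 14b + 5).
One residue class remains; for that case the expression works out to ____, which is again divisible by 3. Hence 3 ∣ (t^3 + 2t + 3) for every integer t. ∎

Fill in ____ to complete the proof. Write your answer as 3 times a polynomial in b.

Only t ≡ 1 (mod 3) is unaccounted for. Put t = 3b+1:
(3b+1)^3 + 2(3b+1) + 3 expands to 27b^3 + 27b^2 + 15b + 6,
and factoring out 3 leaves 3(9b^3 + 9b^2 + 5b + 2).

3(9b^3 + 9b^2 + 5b + 2)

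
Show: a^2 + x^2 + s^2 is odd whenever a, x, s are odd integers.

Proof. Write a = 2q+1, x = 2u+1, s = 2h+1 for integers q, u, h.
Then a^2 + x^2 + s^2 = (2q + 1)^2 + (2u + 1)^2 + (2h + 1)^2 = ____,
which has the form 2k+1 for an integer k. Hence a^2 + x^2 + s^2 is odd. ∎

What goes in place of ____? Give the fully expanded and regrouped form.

Expanding: (2q + 1)^2 + (2u + 1)^2 + (2h + 1)^2 = 4h^2 + 4h + 4q^2 + 4q + 4u^2 + 4u + 3.
Every term except the constant is even, so this is 2(2h^2 + 2h + 2q^2 + 2q + 2u^2 + 2u + 1) + 1,
and 2h^2 + 2h + 2q^2 + 2q + 2u^2 + 2u + 1 ∈ ℤ gives the required form.

2(2h^2 + 2h + 2q^2 + 2q + 2u^2 + 2u + 1) + 1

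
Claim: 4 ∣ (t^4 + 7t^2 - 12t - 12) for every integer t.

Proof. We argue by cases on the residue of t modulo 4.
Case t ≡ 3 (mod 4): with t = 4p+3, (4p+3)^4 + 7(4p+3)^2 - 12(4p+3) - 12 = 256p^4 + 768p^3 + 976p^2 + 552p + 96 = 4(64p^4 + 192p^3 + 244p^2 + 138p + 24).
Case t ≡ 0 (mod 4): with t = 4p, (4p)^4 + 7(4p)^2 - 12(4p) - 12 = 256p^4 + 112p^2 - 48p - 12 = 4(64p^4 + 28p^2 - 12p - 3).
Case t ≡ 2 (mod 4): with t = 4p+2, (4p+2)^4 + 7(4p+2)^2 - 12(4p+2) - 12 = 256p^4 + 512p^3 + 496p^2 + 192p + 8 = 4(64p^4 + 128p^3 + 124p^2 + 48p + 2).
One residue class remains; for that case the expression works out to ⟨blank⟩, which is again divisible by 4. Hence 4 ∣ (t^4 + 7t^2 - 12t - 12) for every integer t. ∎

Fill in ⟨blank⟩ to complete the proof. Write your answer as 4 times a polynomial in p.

Only t ≡ 1 (mod 4) is unaccounted for. Put t = 4p+1:
(4p+1)^4 + 7(4p+1)^2 - 12(4p+1) - 12 expands to 256p^4 + 256p^3 + 208p^2 + 24p - 16,
and factoring out 4 leaves 4(64p^4 + 64p^3 + 52p^2 + 6p - 4).

4(64p^4 + 64p^3 + 52p^2 + 6p - 4)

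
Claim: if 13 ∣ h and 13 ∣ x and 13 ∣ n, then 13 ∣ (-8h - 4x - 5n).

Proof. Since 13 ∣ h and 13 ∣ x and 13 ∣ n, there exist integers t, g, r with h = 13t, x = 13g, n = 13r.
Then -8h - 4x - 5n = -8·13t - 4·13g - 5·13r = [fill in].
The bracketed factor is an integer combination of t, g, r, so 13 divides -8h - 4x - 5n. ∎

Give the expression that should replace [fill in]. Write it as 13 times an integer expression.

Each term has a factor of 13: -8·13t - 4·13g - 5·13r = 13·(-4g - 5r - 8t).
Since -4g - 5r - 8t is an integer, 13 ∣ (-8h - 4x - 5n).

13(-4g - 5r - 8t)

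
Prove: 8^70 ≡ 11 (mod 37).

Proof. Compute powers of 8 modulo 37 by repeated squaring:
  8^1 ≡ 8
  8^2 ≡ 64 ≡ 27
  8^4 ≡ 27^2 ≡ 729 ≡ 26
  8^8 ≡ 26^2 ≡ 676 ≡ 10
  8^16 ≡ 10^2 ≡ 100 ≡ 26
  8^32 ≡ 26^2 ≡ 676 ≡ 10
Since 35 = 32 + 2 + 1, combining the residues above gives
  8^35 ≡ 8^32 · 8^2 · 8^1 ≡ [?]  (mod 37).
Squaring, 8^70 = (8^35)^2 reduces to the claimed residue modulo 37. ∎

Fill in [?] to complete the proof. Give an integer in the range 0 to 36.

8^32 · 8^2 · 8^1 ≡ 10 · 27 · 8 = 2160.
2160 mod 37 = 14, so 8^35 ≡ 14 (mod 37).

14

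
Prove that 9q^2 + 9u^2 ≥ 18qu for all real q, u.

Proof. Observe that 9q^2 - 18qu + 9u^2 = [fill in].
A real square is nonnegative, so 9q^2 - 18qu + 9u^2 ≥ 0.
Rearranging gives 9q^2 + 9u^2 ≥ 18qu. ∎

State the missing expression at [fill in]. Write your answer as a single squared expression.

9q^2 - 18qu + 9u^2 is a perfect-square trinomial: the outer terms are (3q)^2 and (3u)^2, and the cross term is -2·3q·3u.
So 9q^2 - 18qu + 9u^2 = (3q - 3u)^2 ≥ 0.

(3q - 3u)^2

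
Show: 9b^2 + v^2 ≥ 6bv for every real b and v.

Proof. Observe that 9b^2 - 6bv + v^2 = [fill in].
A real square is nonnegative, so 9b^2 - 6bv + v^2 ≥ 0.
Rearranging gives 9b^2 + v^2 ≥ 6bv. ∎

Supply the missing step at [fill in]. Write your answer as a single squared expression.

(3b - v)^2

The leading and trailing coefficients are 3^2 and 1^2, and 6 = 2·3·1, so the trinomial is (3b - v)^2.
Hence 9b^2 - 6bv + v^2 ≥ 0.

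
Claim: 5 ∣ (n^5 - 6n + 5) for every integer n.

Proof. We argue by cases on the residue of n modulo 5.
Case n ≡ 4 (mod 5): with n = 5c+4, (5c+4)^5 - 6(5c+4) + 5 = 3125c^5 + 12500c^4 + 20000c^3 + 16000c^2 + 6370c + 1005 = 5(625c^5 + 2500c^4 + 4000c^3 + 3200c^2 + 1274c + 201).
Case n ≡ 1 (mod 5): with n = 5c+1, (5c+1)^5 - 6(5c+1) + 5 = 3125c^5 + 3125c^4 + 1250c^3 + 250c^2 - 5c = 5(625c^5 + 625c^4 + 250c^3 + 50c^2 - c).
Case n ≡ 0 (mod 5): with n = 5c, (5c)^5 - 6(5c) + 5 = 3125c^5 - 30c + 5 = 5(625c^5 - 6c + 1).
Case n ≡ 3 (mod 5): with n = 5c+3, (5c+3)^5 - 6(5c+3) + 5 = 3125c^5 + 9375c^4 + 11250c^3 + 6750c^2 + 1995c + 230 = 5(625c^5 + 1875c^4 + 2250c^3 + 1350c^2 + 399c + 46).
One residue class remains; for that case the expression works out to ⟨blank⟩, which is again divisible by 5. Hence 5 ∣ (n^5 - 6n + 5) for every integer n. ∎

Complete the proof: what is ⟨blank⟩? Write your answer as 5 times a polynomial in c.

The residues treated are {4, 1, 0, 3}, so the missing case is n ≡ 2 (mod 5); write n = 5c+2.
Then (5c+2)^5 - 6(5c+2) + 5 = 3125c^5 + 6250c^4 + 5000c^3 + 2000c^2 + 370c + 25 = 5(625c^5 + 1250c^4 + 1000c^3 + 400c^2 + 74c + 5).

5(625c^5 + 1250c^4 + 1000c^3 + 400c^2 + 74c + 5)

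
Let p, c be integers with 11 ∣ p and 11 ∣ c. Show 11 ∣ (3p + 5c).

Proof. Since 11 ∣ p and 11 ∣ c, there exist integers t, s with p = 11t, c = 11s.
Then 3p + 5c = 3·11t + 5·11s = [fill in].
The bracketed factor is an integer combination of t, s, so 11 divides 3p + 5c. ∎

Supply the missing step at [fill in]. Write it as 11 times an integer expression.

Each term has a factor of 11: 3·11t + 5·11s = 11·(5s + 3t).
Since 5s + 3t is an integer, 11 ∣ (3p + 5c).

11(5s + 3t)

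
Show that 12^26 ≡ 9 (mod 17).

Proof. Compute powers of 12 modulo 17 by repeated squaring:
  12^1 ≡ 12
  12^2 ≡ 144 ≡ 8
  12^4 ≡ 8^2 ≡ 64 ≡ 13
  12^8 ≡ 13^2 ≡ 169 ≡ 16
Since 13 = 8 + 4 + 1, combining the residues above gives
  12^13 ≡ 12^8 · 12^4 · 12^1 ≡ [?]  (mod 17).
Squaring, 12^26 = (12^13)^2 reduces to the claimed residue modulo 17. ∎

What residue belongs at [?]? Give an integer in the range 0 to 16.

14

12^8 · 12^4 · 12^1 ≡ 16 · 13 · 12 = 2496.
2496 mod 17 = 14, so 12^13 ≡ 14 (mod 17).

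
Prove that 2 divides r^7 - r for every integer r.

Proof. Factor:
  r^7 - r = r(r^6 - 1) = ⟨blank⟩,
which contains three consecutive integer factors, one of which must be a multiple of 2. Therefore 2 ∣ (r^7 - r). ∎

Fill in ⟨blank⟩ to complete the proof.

(r - 1)r(r + 1)(r^4 + r^2 + 1)

r^6 - 1 = (r^2 - 1)(r^4 + r^2 + 1), and r^2 - 1 = (r-1)(r+1).
So r(r^6 - 1) = (r - 1)r(r + 1)(r^4 + r^2 + 1).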